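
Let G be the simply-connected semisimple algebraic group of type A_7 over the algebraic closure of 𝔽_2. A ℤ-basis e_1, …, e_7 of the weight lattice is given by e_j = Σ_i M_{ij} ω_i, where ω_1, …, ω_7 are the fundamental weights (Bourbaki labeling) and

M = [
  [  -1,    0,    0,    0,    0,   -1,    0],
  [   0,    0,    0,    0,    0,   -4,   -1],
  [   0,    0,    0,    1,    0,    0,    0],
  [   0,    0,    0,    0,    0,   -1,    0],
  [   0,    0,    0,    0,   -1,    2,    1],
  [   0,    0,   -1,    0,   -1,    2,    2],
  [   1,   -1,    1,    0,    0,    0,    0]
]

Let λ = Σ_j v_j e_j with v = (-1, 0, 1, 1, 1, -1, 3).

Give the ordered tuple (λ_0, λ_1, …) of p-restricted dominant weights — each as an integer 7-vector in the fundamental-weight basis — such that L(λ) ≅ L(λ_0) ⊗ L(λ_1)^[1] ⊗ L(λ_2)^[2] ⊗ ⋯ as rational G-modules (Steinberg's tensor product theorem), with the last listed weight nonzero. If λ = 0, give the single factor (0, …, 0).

Converting to the ω-basis (c_i = row i of M dotted with v = (-1, 0, 1, 1, 1, -1, 3)):
  c_1 = (-1)·(-1) + (0)·(0) + (0)·(1) + (0)·(1) + (0)·(1) + (-1)·(-1) + (0)·(3) = 2
  c_2 = (0)·(-1) + (0)·(0) + (0)·(1) + (0)·(1) + (0)·(1) + (-4)·(-1) + (-1)·(3) = 1
  c_3 = (0)·(-1) + (0)·(0) + (0)·(1) + (1)·(1) + (0)·(1) + (0)·(-1) + (0)·(3) = 1
  c_4 = (0)·(-1) + (0)·(0) + (0)·(1) + (0)·(1) + (0)·(1) + (-1)·(-1) + (0)·(3) = 1
  c_5 = (0)·(-1) + (0)·(0) + (0)·(1) + (0)·(1) + (-1)·(1) + (2)·(-1) + (1)·(3) = 0
  c_6 = (0)·(-1) + (0)·(0) + (-1)·(1) + (0)·(1) + (-1)·(1) + (2)·(-1) + (2)·(3) = 2
  c_7 = (1)·(-1) + (-1)·(0) + (1)·(1) + (0)·(1) + (0)·(1) + (0)·(-1) + (0)·(3) = 0
p = 2; digits c_i = Σ_j d_{ij}·2^j, 0 ≤ d_{ij} < 2:
  c_1 = 2 = 0·2^0 + 1·2^1
  c_2 = 1 = 1·2^0
  c_3 = 1 = 1·2^0
  c_4 = 1 = 1·2^0
  c_5 = 0
  c_6 = 2 = 0·2^0 + 1·2^1
  c_7 = 0
λ_0 = (0, 1, 1, 1, 0, 0, 0)
λ_1 = (1, 0, 0, 0, 0, 1, 0)

((0, 1, 1, 1, 0, 0, 0), (1, 0, 0, 0, 0, 1, 0))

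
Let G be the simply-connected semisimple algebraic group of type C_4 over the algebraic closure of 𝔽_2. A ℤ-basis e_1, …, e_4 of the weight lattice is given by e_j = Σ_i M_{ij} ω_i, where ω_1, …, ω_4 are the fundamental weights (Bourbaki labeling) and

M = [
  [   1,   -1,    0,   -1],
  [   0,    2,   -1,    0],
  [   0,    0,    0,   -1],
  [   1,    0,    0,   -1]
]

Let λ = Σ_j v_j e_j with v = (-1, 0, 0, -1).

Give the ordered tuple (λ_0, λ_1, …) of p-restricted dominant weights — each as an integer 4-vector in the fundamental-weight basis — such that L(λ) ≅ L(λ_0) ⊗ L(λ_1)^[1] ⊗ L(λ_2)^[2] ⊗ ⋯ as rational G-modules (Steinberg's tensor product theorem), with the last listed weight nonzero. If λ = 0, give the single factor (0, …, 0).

ω-coordinates c = M·v, v = (-1, 0, 0, -1):
  c_1 = (1)·(-1) + (-1)·(0) + (0)·(0) + (-1)·(-1) = 0
  c_2 = (0)·(-1) + (2)·(0) + (-1)·(0) + (0)·(-1) = 0
  c_3 = (0)·(-1) + (0)·(0) + (0)·(0) + (-1)·(-1) = 1
  c_4 = (1)·(-1) + (0)·(0) + (0)·(0) + (-1)·(-1) = 0
Writing each c_i in base p = 2:
  c_1 = 0
  c_2 = 0
  c_3 = 1 = 1·2^0
  c_4 = 0
λ_0 = (0, 0, 1, 0)

((0, 0, 1, 0),)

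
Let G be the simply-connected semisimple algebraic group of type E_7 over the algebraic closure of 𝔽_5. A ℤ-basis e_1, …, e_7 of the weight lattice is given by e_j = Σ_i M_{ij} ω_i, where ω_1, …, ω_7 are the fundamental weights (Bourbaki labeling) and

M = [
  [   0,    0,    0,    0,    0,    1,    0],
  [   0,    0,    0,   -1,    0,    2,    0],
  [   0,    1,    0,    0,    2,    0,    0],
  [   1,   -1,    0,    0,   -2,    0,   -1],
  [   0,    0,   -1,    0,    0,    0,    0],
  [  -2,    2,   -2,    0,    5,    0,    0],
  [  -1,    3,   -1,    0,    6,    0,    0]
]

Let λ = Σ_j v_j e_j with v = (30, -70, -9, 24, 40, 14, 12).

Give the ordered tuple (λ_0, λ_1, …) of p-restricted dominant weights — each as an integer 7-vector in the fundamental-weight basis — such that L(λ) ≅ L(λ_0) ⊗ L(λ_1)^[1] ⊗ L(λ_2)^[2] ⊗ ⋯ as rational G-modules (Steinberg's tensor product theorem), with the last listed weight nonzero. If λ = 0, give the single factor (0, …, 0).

((4, 4, 0, 3, 4, 3, 4), (2, 0, 2, 1, 1, 3, 1))

Compute c_i = Σ_j M_{ij} v_j with v = (30, -70, -9, 24, 40, 14, 12):
  c_1 = 0·30 + (0)·(-70) + (0)·(-9) + 0·24 + 0·40 + 1·14 + 0·12 = 14
  c_2 = 0·30 + (0)·(-70) + (0)·(-9) + (-1)·(24) + 0·40 + 2·14 + 0·12 = 4
  c_3 = 0·30 + (1)·(-70) + (0)·(-9) + 0·24 + 2·40 + 0·14 + 0·12 = 10
  c_4 = 1·30 + (-1)·(-70) + (0)·(-9) + 0·24 + (-2)·(40) + 0·14 + (-1)·(12) = 8
  c_5 = 0·30 + (0)·(-70) + (-1)·(-9) + 0·24 + 0·40 + 0·14 + 0·12 = 9
  c_6 = (-2)·(30) + (2)·(-70) + (-2)·(-9) + 0·24 + 5·40 + 0·14 + 0·12 = 18
  c_7 = (-1)·(30) + (3)·(-70) + (-1)·(-9) + 0·24 + 6·40 + 0·14 + 0·12 = 9
Expand coordinatewise in base 5:
  c_1 = 14 = 4·5^0 + 2·5^1
  c_2 = 4 = 4·5^0
  c_3 = 10 = 0·5^0 + 2·5^1
  c_4 = 8 = 3·5^0 + 1·5^1
  c_5 = 9 = 4·5^0 + 1·5^1
  c_6 = 18 = 3·5^0 + 3·5^1
  c_7 = 9 = 4·5^0 + 1·5^1
p-restricted factor λ_0 = (4, 4, 0, 3, 4, 3, 4)
p-restricted factor λ_1 = (2, 0, 2, 1, 1, 3, 1)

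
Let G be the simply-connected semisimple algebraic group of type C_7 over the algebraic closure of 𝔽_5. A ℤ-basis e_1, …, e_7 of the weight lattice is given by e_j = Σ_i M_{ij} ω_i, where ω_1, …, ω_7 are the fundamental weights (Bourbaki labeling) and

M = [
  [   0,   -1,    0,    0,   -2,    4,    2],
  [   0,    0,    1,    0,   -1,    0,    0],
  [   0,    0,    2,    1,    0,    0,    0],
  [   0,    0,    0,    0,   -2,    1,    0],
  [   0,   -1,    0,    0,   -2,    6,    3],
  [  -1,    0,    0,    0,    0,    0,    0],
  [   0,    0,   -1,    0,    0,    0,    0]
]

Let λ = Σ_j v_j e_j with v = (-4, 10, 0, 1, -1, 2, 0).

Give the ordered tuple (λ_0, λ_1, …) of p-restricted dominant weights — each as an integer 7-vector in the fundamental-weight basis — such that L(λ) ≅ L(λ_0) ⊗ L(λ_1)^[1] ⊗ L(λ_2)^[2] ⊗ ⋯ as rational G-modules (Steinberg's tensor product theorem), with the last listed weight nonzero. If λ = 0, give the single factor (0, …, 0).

((0, 1, 1, 4, 4, 4, 0),)

In the fundamental-weight basis, λ has coordinates c = M·v (v = (-4, 10, 0, 1, -1, 2, 0)):
  c_1 = (0)·(-4) + (-1)·(10) + (0)·(0) + (0)·(1) + (-2)·(-1) + (4)·(2) + (2)·(0) = 0
  c_2 = (0)·(-4) + (0)·(10) + (1)·(0) + (0)·(1) + (-1)·(-1) + (0)·(2) + (0)·(0) = 1
  c_3 = (0)·(-4) + (0)·(10) + (2)·(0) + (1)·(1) + (0)·(-1) + (0)·(2) + (0)·(0) = 1
  c_4 = (0)·(-4) + (0)·(10) + (0)·(0) + (0)·(1) + (-2)·(-1) + (1)·(2) + (0)·(0) = 4
  c_5 = (0)·(-4) + (-1)·(10) + (0)·(0) + (0)·(1) + (-2)·(-1) + (6)·(2) + (3)·(0) = 4
  c_6 = (-1)·(-4) + (0)·(10) + (0)·(0) + (0)·(1) + (0)·(-1) + (0)·(2) + (0)·(0) = 4
  c_7 = (0)·(-4) + (0)·(10) + (-1)·(0) + (0)·(1) + (0)·(-1) + (0)·(2) + (0)·(0) = 0
p = 5; digits c_i = Σ_j d_{ij}·5^j, 0 ≤ d_{ij} < 5:
  c_1 = 0
  c_2 = 1 = 1·5^0
  c_3 = 1 = 1·5^0
  c_4 = 4 = 4·5^0
  c_5 = 4 = 4·5^0
  c_6 = 4 = 4·5^0
  c_7 = 0
λ_0 = (0, 1, 1, 4, 4, 4, 0)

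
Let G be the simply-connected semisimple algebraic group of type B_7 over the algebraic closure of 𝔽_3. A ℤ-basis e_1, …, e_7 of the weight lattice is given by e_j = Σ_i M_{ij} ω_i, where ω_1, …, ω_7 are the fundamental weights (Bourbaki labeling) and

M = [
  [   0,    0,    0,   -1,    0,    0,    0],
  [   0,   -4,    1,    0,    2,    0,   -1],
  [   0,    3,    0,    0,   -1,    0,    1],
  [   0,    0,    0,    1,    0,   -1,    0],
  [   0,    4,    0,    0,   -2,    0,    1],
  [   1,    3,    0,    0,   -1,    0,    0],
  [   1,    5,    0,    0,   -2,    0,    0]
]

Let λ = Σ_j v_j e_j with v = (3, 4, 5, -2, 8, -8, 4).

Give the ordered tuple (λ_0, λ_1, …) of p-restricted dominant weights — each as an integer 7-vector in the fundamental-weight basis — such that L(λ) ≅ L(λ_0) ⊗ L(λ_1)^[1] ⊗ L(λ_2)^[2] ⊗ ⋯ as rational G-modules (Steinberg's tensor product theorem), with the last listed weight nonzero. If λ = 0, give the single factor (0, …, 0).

Compute c_i = Σ_j M_{ij} v_j with v = (3, 4, 5, -2, 8, -8, 4):
  c_1 = 0*3 + 0*4 + 0*5 + -1*-2 + 0*8 + 0*-8 + 0*4 = 2
  c_2 = 0*3 + -4*4 + 1*5 + 0*-2 + 2*8 + 0*-8 + -1*4 = 1
  c_3 = 0*3 + 3*4 + 0*5 + 0*-2 + -1*8 + 0*-8 + 1*4 = 8
  c_4 = 0*3 + 0*4 + 0*5 + 1*-2 + 0*8 + -1*-8 + 0*4 = 6
  c_5 = 0*3 + 4*4 + 0*5 + 0*-2 + -2*8 + 0*-8 + 1*4 = 4
  c_6 = 1*3 + 3*4 + 0*5 + 0*-2 + -1*8 + 0*-8 + 0*4 = 7
  c_7 = 1*3 + 5*4 + 0*5 + 0*-2 + -2*8 + 0*-8 + 0*4 = 7
Expand coordinatewise in base 3:
  c_1 = 2 = 2·3^0
  c_2 = 1 = 1·3^0
  c_3 = 8 = 2·3^0 + 2·3^1
  c_4 = 6 = 0·3^0 + 2·3^1
  c_5 = 4 = 1·3^0 + 1·3^1
  c_6 = 7 = 1·3^0 + 2·3^1
  c_7 = 7 = 1·3^0 + 2·3^1
p-restricted factor λ_0 = (2, 1, 2, 0, 1, 1, 1)
p-restricted factor λ_1 = (0, 0, 2, 2, 1, 2, 2)

((2, 1, 2, 0, 1, 1, 1), (0, 0, 2, 2, 1, 2, 2))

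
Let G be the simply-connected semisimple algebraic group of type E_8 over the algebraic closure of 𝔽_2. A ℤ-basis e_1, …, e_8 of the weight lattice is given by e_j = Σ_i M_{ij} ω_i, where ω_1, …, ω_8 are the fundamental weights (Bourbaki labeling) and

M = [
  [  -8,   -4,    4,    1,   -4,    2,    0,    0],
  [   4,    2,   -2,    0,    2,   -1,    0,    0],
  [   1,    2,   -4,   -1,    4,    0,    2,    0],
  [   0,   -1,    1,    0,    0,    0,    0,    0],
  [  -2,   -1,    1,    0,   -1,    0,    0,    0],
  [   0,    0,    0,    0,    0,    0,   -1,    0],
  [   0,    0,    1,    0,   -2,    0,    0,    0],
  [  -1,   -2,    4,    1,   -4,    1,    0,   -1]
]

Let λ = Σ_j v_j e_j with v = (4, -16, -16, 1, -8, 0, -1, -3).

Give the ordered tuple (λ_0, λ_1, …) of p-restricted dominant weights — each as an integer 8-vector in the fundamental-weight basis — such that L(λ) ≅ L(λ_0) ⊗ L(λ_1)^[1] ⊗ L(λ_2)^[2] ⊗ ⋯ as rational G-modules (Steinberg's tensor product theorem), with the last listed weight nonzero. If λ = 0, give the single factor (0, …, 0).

Change of basis e → ω: c = M·v where v = (4, -16, -16, 1, -8, 0, -1, -3):
  c_1 = (-8)·(4) + (-4)·(-16) + (4)·(-16) + (1)·(1) + (-4)·(-8) + (2)·(0) + (0)·(-1) + (0)·(-3) = 1
  c_2 = (4)·(4) + (2)·(-16) + (-2)·(-16) + (0)·(1) + (2)·(-8) + (-1)·(0) + (0)·(-1) + (0)·(-3) = 0
  c_3 = (1)·(4) + (2)·(-16) + (-4)·(-16) + (-1)·(1) + (4)·(-8) + (0)·(0) + (2)·(-1) + (0)·(-3) = 1
  c_4 = (0)·(4) + (-1)·(-16) + (1)·(-16) + (0)·(1) + (0)·(-8) + (0)·(0) + (0)·(-1) + (0)·(-3) = 0
  c_5 = (-2)·(4) + (-1)·(-16) + (1)·(-16) + (0)·(1) + (-1)·(-8) + (0)·(0) + (0)·(-1) + (0)·(-3) = 0
  c_6 = (0)·(4) + (0)·(-16) + (0)·(-16) + (0)·(1) + (0)·(-8) + (0)·(0) + (-1)·(-1) + (0)·(-3) = 1
  c_7 = (0)·(4) + (0)·(-16) + (1)·(-16) + (0)·(1) + (-2)·(-8) + (0)·(0) + (0)·(-1) + (0)·(-3) = 0
  c_8 = (-1)·(4) + (-2)·(-16) + (4)·(-16) + (1)·(1) + (-4)·(-8) + (1)·(0) + (0)·(-1) + (-1)·(-3) = 0
p = 2; digits c_i = Σ_j d_{ij}·2^j, 0 ≤ d_{ij} < 2:
  c_1 = 1 = 1·2^0
  c_2 = 0
  c_3 = 1 = 1·2^0
  c_4 = 0
  c_5 = 0
  c_6 = 1 = 1·2^0
  c_7 = 0
  c_8 = 0
p-restricted factor λ_0 = (1, 0, 1, 0, 0, 1, 0, 0)

((1, 0, 1, 0, 0, 1, 0, 0),)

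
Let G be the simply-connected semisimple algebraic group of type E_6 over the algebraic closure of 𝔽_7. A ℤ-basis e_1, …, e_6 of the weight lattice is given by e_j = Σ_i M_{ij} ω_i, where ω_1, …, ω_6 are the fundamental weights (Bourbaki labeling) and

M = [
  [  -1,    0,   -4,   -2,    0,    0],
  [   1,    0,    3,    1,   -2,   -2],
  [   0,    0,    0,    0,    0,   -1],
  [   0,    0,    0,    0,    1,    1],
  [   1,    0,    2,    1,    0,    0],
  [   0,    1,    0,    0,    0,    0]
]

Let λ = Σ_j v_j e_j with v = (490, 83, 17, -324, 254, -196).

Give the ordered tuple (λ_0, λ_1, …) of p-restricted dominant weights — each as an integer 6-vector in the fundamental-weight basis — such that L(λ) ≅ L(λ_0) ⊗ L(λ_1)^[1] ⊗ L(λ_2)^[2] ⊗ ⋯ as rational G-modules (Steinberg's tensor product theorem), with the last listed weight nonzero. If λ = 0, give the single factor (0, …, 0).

ω-coordinates c = M·v, v = (490, 83, 17, -324, 254, -196):
  c_1 = -1*490 + 0*83 + -4*17 + -2*-324 + 0*254 + 0*-196 = 90
  c_2 = 1*490 + 0*83 + 3*17 + 1*-324 + -2*254 + -2*-196 = 101
  c_3 = 0*490 + 0*83 + 0*17 + 0*-324 + 0*254 + -1*-196 = 196
  c_4 = 0*490 + 0*83 + 0*17 + 0*-324 + 1*254 + 1*-196 = 58
  c_5 = 1*490 + 0*83 + 2*17 + 1*-324 + 0*254 + 0*-196 = 200
  c_6 = 0*490 + 1*83 + 0*17 + 0*-324 + 0*254 + 0*-196 = 83
Base-7 expansion of each c_i:
  c_1 = 90 = 6·7^0 + 5·7^1 + 1·7^2
  c_2 = 101 = 3·7^0 + 0·7^1 + 2·7^2
  c_3 = 196 = 0·7^0 + 0·7^1 + 4·7^2
  c_4 = 58 = 2·7^0 + 1·7^1 + 1·7^2
  c_5 = 200 = 4·7^0 + 0·7^1 + 4·7^2
  c_6 = 83 = 6·7^0 + 4·7^1 + 1·7^2
p-restricted factor λ_0 = (6, 3, 0, 2, 4, 6)
p-restricted factor λ_1 = (5, 0, 0, 1, 0, 4)
p-restricted factor λ_2 = (1, 2, 4, 1, 4, 1)

((6, 3, 0, 2, 4, 6), (5, 0, 0, 1, 0, 4), (1, 2, 4, 1, 4, 1))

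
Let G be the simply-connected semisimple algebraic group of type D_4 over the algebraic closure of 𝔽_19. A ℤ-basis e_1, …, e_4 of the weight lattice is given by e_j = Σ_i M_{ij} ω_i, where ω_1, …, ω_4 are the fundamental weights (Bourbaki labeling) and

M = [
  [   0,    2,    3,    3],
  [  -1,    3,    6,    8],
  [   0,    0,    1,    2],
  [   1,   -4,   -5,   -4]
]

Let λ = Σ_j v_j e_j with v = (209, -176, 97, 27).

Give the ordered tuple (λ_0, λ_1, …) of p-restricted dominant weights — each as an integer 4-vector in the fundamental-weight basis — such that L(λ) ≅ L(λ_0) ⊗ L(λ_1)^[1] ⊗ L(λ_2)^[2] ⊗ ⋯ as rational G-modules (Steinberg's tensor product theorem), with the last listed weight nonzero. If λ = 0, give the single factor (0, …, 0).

((1, 4, 18, 16), (1, 3, 7, 16))

Change of basis e → ω: c = M·v where v = (209, -176, 97, 27):
  c_1 = 0·209 + (2)·(-176) + 3·97 + 3·27 = 20
  c_2 = (-1)·(209) + (3)·(-176) + 6·97 + 8·27 = 61
  c_3 = 0·209 + (0)·(-176) + 1·97 + 2·27 = 151
  c_4 = 1·209 + (-4)·(-176) + (-5)·(97) + (-4)·(27) = 320
Expand coordinatewise in base 19:
  c_1 = 20 = 1·19^0 + 1·19^1
  c_2 = 61 = 4·19^0 + 3·19^1
  c_3 = 151 = 18·19^0 + 7·19^1
  c_4 = 320 = 16·19^0 + 16·19^1
Factor λ_0 = (1, 4, 18, 16)
Factor λ_1 = (1, 3, 7, 16)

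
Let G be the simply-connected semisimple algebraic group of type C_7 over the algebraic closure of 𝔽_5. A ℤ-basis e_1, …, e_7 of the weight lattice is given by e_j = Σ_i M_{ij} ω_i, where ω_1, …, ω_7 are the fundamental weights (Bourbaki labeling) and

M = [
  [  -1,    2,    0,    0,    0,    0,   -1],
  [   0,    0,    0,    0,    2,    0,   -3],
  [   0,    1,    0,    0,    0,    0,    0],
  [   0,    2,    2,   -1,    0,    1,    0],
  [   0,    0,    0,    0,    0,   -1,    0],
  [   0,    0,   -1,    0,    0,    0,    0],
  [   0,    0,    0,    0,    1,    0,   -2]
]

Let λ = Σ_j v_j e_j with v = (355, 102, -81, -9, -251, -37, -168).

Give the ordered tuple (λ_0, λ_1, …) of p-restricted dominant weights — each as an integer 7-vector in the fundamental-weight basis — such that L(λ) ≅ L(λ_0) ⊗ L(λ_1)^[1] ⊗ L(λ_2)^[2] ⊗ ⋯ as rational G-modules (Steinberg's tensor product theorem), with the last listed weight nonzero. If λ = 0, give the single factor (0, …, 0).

In the fundamental-weight basis, λ has coordinates c = M·v (v = (355, 102, -81, -9, -251, -37, -168)):
  c_1 = (-1)·(355) + (2)·(102) + (0)·(-81) + (0)·(-9) + (0)·(-251) + (0)·(-37) + (-1)·(-168) = 17
  c_2 = (0)·(355) + (0)·(102) + (0)·(-81) + (0)·(-9) + (2)·(-251) + (0)·(-37) + (-3)·(-168) = 2
  c_3 = (0)·(355) + (1)·(102) + (0)·(-81) + (0)·(-9) + (0)·(-251) + (0)·(-37) + (0)·(-168) = 102
  c_4 = (0)·(355) + (2)·(102) + (2)·(-81) + (-1)·(-9) + (0)·(-251) + (1)·(-37) + (0)·(-168) = 14
  c_5 = (0)·(355) + (0)·(102) + (0)·(-81) + (0)·(-9) + (0)·(-251) + (-1)·(-37) + (0)·(-168) = 37
  c_6 = (0)·(355) + (0)·(102) + (-1)·(-81) + (0)·(-9) + (0)·(-251) + (0)·(-37) + (0)·(-168) = 81
  c_7 = (0)·(355) + (0)·(102) + (0)·(-81) + (0)·(-9) + (1)·(-251) + (0)·(-37) + (-2)·(-168) = 85
Writing each c_i in base p = 5:
  c_1 = 17 = 2·5^0 + 3·5^1
  c_2 = 2 = 2·5^0
  c_3 = 102 = 2·5^0 + 0·5^1 + 4·5^2
  c_4 = 14 = 4·5^0 + 2·5^1
  c_5 = 37 = 2·5^0 + 2·5^1 + 1·5^2
  c_6 = 81 = 1·5^0 + 1·5^1 + 3·5^2
  c_7 = 85 = 0·5^0 + 2·5^1 + 3·5^2
Factor λ_0 = (2, 2, 2, 4, 2, 1, 0)
Factor λ_1 = (3, 0, 0, 2, 2, 1, 2)
Factor λ_2 = (0, 0, 4, 0, 1, 3, 3)

((2, 2, 2, 4, 2, 1, 0), (3, 0, 0, 2, 2, 1, 2), (0, 0, 4, 0, 1, 3, 3))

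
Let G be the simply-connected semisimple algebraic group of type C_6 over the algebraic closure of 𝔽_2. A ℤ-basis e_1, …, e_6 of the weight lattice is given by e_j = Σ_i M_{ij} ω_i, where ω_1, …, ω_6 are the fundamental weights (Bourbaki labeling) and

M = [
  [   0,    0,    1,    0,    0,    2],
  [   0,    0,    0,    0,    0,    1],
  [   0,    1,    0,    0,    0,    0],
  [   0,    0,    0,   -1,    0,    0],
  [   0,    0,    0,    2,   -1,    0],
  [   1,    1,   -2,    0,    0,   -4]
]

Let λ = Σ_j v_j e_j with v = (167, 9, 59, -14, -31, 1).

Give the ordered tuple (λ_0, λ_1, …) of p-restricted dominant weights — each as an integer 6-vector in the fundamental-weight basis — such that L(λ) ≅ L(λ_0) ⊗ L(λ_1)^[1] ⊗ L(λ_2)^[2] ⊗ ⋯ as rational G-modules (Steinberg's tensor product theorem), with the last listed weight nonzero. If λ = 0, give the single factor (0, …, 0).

ω-coordinates c = M·v, v = (167, 9, 59, -14, -31, 1):
  c_1 = 0*167 + 0*9 + 1*59 + 0*-14 + 0*-31 + 2*1 = 61
  c_2 = 0*167 + 0*9 + 0*59 + 0*-14 + 0*-31 + 1*1 = 1
  c_3 = 0*167 + 1*9 + 0*59 + 0*-14 + 0*-31 + 0*1 = 9
  c_4 = 0*167 + 0*9 + 0*59 + -1*-14 + 0*-31 + 0*1 = 14
  c_5 = 0*167 + 0*9 + 0*59 + 2*-14 + -1*-31 + 0*1 = 3
  c_6 = 1*167 + 1*9 + -2*59 + 0*-14 + 0*-31 + -4*1 = 54
p = 2; digits c_i = Σ_j d_{ij}·2^j, 0 ≤ d_{ij} < 2:
  c_1 = 61 = 1·2^0 + 0·2^1 + 1·2^2 + 1·2^3 + 1·2^4 + 1·2^5
  c_2 = 1 = 1·2^0
  c_3 = 9 = 1·2^0 + 0·2^1 + 0·2^2 + 1·2^3
  c_4 = 14 = 0·2^0 + 1·2^1 + 1·2^2 + 1·2^3
  c_5 = 3 = 1·2^0 + 1·2^1
  c_6 = 54 = 0·2^0 + 1·2^1 + 1·2^2 + 0·2^3 + 1·2^4 + 1·2^5
λ_0 = (1, 1, 1, 0, 1, 0)
λ_1 = (0, 0, 0, 1, 1, 1)
λ_2 = (1, 0, 0, 1, 0, 1)
λ_3 = (1, 0, 1, 1, 0, 0)
λ_4 = (1, 0, 0, 0, 0, 1)
λ_5 = (1, 0, 0, 0, 0, 1)

((1, 1, 1, 0, 1, 0), (0, 0, 0, 1, 1, 1), (1, 0, 0, 1, 0, 1), (1, 0, 1, 1, 0, 0), (1, 0, 0, 0, 0, 1), (1, 0, 0, 0, 0, 1))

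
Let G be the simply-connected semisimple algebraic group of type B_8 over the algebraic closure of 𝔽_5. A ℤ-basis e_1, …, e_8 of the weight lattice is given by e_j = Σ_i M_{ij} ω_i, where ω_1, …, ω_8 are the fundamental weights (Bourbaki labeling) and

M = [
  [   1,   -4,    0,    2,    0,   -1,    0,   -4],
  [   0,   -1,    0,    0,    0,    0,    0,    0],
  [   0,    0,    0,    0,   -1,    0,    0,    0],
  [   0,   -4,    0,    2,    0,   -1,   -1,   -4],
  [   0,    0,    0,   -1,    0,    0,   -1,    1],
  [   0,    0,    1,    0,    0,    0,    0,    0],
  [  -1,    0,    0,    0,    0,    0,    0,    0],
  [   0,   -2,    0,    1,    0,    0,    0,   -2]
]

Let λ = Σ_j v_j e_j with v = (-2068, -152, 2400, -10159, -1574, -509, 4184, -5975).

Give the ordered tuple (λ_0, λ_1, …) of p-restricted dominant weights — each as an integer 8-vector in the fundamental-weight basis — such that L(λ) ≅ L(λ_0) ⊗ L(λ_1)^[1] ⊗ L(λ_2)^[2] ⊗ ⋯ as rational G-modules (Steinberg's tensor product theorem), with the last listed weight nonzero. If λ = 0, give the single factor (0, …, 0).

ω-coordinates c = M·v, v = (-2068, -152, 2400, -10159, -1574, -509, 4184, -5975):
  c_1 = (1)·(-2068) + (-4)·(-152) + (0)·(2400) + (2)·(-10159) + (0)·(-1574) + (-1)·(-509) + (0)·(4184) + (-4)·(-5975) = 2631
  c_2 = (0)·(-2068) + (-1)·(-152) + (0)·(2400) + (0)·(-10159) + (0)·(-1574) + (0)·(-509) + (0)·(4184) + (0)·(-5975) = 152
  c_3 = (0)·(-2068) + (0)·(-152) + (0)·(2400) + (0)·(-10159) + (-1)·(-1574) + (0)·(-509) + (0)·(4184) + (0)·(-5975) = 1574
  c_4 = (0)·(-2068) + (-4)·(-152) + (0)·(2400) + (2)·(-10159) + (0)·(-1574) + (-1)·(-509) + (-1)·(4184) + (-4)·(-5975) = 515
  c_5 = (0)·(-2068) + (0)·(-152) + (0)·(2400) + (-1)·(-10159) + (0)·(-1574) + (0)·(-509) + (-1)·(4184) + (1)·(-5975) = 0
  c_6 = (0)·(-2068) + (0)·(-152) + (1)·(2400) + (0)·(-10159) + (0)·(-1574) + (0)·(-509) + (0)·(4184) + (0)·(-5975) = 2400
  c_7 = (-1)·(-2068) + (0)·(-152) + (0)·(2400) + (0)·(-10159) + (0)·(-1574) + (0)·(-509) + (0)·(4184) + (0)·(-5975) = 2068
  c_8 = (0)·(-2068) + (-2)·(-152) + (0)·(2400) + (1)·(-10159) + (0)·(-1574) + (0)·(-509) + (0)·(4184) + (-2)·(-5975) = 2095
Writing each c_i in base p = 5:
  c_1 = 2631 = 1·5^0 + 1·5^1 + 0·5^2 + 1·5^3 + 4·5^4
  c_2 = 152 = 2·5^0 + 0·5^1 + 1·5^2 + 1·5^3
  c_3 = 1574 = 4·5^0 + 4·5^1 + 2·5^2 + 2·5^3 + 2·5^4
  c_4 = 515 = 0·5^0 + 3·5^1 + 0·5^2 + 4·5^3
  c_5 = 0
  c_6 = 2400 = 0·5^0 + 0·5^1 + 1·5^2 + 4·5^3 + 3·5^4
  c_7 = 2068 = 3·5^0 + 3·5^1 + 2·5^2 + 1·5^3 + 3·5^4
  c_8 = 2095 = 0·5^0 + 4·5^1 + 3·5^2 + 1·5^3 + 3·5^4
λ_0 = (1, 2, 4, 0, 0, 0, 3, 0)
λ_1 = (1, 0, 4, 3, 0, 0, 3, 4)
λ_2 = (0, 1, 2, 0, 0, 1, 2, 3)
λ_3 = (1, 1, 2, 4, 0, 4, 1, 1)
λ_4 = (4, 0, 2, 0, 0, 3, 3, 3)

((1, 2, 4, 0, 0, 0, 3, 0), (1, 0, 4, 3, 0, 0, 3, 4), (0, 1, 2, 0, 0, 1, 2, 3), (1, 1, 2, 4, 0, 4, 1, 1), (4, 0, 2, 0, 0, 3, 3, 3))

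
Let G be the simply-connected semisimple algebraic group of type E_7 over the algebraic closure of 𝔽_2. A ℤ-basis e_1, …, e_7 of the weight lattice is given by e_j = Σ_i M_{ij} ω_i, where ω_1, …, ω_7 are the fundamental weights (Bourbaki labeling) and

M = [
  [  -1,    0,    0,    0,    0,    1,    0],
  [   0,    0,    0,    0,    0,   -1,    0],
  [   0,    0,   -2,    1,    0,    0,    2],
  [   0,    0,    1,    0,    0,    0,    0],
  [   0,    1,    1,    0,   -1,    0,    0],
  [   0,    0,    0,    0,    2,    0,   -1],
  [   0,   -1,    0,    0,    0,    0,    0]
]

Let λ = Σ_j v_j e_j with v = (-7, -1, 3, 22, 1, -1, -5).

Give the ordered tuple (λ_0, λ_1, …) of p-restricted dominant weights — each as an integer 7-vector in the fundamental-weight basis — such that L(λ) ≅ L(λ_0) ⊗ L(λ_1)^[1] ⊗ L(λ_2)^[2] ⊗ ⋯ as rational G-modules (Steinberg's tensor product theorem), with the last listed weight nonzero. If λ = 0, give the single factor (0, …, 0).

Change of basis e → ω: c = M·v where v = (-7, -1, 3, 22, 1, -1, -5):
  c_1 = -1*-7 + 0*-1 + 0*3 + 0*22 + 0*1 + 1*-1 + 0*-5 = 6
  c_2 = 0*-7 + 0*-1 + 0*3 + 0*22 + 0*1 + -1*-1 + 0*-5 = 1
  c_3 = 0*-7 + 0*-1 + -2*3 + 1*22 + 0*1 + 0*-1 + 2*-5 = 6
  c_4 = 0*-7 + 0*-1 + 1*3 + 0*22 + 0*1 + 0*-1 + 0*-5 = 3
  c_5 = 0*-7 + 1*-1 + 1*3 + 0*22 + -1*1 + 0*-1 + 0*-5 = 1
  c_6 = 0*-7 + 0*-1 + 0*3 + 0*22 + 2*1 + 0*-1 + -1*-5 = 7
  c_7 = 0*-7 + -1*-1 + 0*3 + 0*22 + 0*1 + 0*-1 + 0*-5 = 1
p = 2; digits c_i = Σ_j d_{ij}·2^j, 0 ≤ d_{ij} < 2:
  c_1 = 6 = 0·2^0 + 1·2^1 + 1·2^2
  c_2 = 1 = 1·2^0
  c_3 = 6 = 0·2^0 + 1·2^1 + 1·2^2
  c_4 = 3 = 1·2^0 + 1·2^1
  c_5 = 1 = 1·2^0
  c_6 = 7 = 1·2^0 + 1·2^1 + 1·2^2
  c_7 = 1 = 1·2^0
Factor λ_0 = (0, 1, 0, 1, 1, 1, 1)
Factor λ_1 = (1, 0, 1, 1, 0, 1, 0)
Factor λ_2 = (1, 0, 1, 0, 0, 1, 0)

((0, 1, 0, 1, 1, 1, 1), (1, 0, 1, 1, 0, 1, 0), (1, 0, 1, 0, 0, 1, 0))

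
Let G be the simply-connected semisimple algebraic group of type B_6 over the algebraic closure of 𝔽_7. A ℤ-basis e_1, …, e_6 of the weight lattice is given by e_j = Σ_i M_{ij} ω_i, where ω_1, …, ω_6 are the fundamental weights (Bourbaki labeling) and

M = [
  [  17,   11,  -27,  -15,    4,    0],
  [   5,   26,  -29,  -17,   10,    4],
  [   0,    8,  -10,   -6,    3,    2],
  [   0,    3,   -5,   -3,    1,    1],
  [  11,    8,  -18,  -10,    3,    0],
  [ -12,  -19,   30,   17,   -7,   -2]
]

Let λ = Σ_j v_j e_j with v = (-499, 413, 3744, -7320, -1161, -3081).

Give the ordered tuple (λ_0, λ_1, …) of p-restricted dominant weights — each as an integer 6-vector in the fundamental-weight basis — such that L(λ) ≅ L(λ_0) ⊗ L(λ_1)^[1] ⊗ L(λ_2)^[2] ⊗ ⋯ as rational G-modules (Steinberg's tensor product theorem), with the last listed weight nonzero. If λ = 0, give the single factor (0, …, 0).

Change of basis e → ω: c = M·v where v = (-499, 413, 3744, -7320, -1161, -3081):
  c_1 = (17)·(-499) + (11)·(413) + (-27)·(3744) + (-15)·(-7320) + (4)·(-1161) + (0)·(-3081) = 128
  c_2 = (5)·(-499) + (26)·(413) + (-29)·(3744) + (-17)·(-7320) + (10)·(-1161) + (4)·(-3081) = 173
  c_3 = (0)·(-499) + (8)·(413) + (-10)·(3744) + (-6)·(-7320) + (3)·(-1161) + (2)·(-3081) = 139
  c_4 = (0)·(-499) + (3)·(413) + (-5)·(3744) + (-3)·(-7320) + (1)·(-1161) + (1)·(-3081) = 237
  c_5 = (11)·(-499) + (8)·(413) + (-18)·(3744) + (-10)·(-7320) + (3)·(-1161) + (0)·(-3081) = 140
  c_6 = (-12)·(-499) + (-19)·(413) + (30)·(3744) + (17)·(-7320) + (-7)·(-1161) + (-2)·(-3081) = 310
p = 7; digits c_i = Σ_j d_{ij}·7^j, 0 ≤ d_{ij} < 7:
  c_1 = 128 = 2·7^0 + 4·7^1 + 2·7^2
  c_2 = 173 = 5·7^0 + 3·7^1 + 3·7^2
  c_3 = 139 = 6·7^0 + 5·7^1 + 2·7^2
  c_4 = 237 = 6·7^0 + 5·7^1 + 4·7^2
  c_5 = 140 = 0·7^0 + 6·7^1 + 2·7^2
  c_6 = 310 = 2·7^0 + 2·7^1 + 6·7^2
Factor λ_0 = (2, 5, 6, 6, 0, 2)
Factor λ_1 = (4, 3, 5, 5, 6, 2)
Factor λ_2 = (2, 3, 2, 4, 2, 6)

((2, 5, 6, 6, 0, 2), (4, 3, 5, 5, 6, 2), (2, 3, 2, 4, 2, 6))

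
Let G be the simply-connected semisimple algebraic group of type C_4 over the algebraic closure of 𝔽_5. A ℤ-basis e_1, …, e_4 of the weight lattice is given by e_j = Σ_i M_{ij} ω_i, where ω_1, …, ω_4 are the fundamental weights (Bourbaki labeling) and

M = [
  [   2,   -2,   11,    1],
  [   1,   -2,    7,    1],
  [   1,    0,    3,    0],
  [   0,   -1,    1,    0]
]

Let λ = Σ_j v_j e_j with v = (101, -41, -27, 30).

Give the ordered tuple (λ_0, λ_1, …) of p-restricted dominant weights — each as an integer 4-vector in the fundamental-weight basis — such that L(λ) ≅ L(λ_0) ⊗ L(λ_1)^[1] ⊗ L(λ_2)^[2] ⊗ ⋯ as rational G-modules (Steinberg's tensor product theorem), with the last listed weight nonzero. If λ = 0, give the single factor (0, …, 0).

((2, 4, 0, 4), (3, 4, 4, 2))

Compute c_i = Σ_j M_{ij} v_j with v = (101, -41, -27, 30):
  c_1 = 2*101 + -2*-41 + 11*-27 + 1*30 = 17
  c_2 = 1*101 + -2*-41 + 7*-27 + 1*30 = 24
  c_3 = 1*101 + 0*-41 + 3*-27 + 0*30 = 20
  c_4 = 0*101 + -1*-41 + 1*-27 + 0*30 = 14
Base-5 expansion of each c_i:
  c_1 = 17 = 2·5^0 + 3·5^1
  c_2 = 24 = 4·5^0 + 4·5^1
  c_3 = 20 = 0·5^0 + 4·5^1
  c_4 = 14 = 4·5^0 + 2·5^1
Factor λ_0 = (2, 4, 0, 4)
Factor λ_1 = (3, 4, 4, 2)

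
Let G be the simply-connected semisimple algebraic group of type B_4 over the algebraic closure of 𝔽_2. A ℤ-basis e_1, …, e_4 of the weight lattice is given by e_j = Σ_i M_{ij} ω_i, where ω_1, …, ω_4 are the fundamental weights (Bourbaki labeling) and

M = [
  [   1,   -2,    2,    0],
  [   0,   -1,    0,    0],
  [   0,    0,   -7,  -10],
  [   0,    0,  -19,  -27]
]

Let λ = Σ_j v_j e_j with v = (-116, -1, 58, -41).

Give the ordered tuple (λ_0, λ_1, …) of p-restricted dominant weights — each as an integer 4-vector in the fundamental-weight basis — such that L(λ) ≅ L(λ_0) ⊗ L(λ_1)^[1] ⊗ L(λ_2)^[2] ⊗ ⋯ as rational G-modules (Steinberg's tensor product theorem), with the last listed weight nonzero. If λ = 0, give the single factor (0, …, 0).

Converting to the ω-basis (c_i = row i of M dotted with v = (-116, -1, 58, -41)):
  c_1 = (1)·(-116) + (-2)·(-1) + (2)·(58) + (0)·(-41) = 2
  c_2 = (0)·(-116) + (-1)·(-1) + (0)·(58) + (0)·(-41) = 1
  c_3 = (0)·(-116) + (0)·(-1) + (-7)·(58) + (-10)·(-41) = 4
  c_4 = (0)·(-116) + (0)·(-1) + (-19)·(58) + (-27)·(-41) = 5
p = 2; digits c_i = Σ_j d_{ij}·2^j, 0 ≤ d_{ij} < 2:
  c_1 = 2 = 0·2^0 + 1·2^1
  c_2 = 1 = 1·2^0
  c_3 = 4 = 0·2^0 + 0·2^1 + 1·2^2
  c_4 = 5 = 1·2^0 + 0·2^1 + 1·2^2
Factor λ_0 = (0, 1, 0, 1)
Factor λ_1 = (1, 0, 0, 0)
Factor λ_2 = (0, 0, 1, 1)

((0, 1, 0, 1), (1, 0, 0, 0), (0, 0, 1, 1))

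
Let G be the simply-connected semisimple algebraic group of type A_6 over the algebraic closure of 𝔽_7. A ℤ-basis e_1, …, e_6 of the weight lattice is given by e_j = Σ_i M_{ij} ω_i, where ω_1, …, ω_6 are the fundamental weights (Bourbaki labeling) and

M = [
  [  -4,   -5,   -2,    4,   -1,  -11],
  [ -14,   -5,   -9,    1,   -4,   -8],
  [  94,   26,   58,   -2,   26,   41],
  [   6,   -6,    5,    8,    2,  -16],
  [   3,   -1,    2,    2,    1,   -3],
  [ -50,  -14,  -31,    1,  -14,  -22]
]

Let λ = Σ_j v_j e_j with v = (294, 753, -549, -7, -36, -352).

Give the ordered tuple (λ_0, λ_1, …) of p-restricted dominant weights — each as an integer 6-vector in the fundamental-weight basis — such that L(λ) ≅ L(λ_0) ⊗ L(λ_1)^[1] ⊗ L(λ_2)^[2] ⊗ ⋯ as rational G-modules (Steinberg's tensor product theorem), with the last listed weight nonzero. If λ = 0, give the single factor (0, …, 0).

Compute c_i = Σ_j M_{ij} v_j with v = (294, 753, -549, -7, -36, -352):
  c_1 = (-4)·(294) + (-5)·(753) + (-2)·(-549) + (4)·(-7) + (-1)·(-36) + (-11)·(-352) = 37
  c_2 = (-14)·(294) + (-5)·(753) + (-9)·(-549) + (1)·(-7) + (-4)·(-36) + (-8)·(-352) = 13
  c_3 = (94)·(294) + (26)·(753) + (58)·(-549) + (-2)·(-7) + (26)·(-36) + (41)·(-352) = 18
  c_4 = (6)·(294) + (-6)·(753) + (5)·(-549) + (8)·(-7) + (2)·(-36) + (-16)·(-352) = 5
  c_5 = (3)·(294) + (-1)·(753) + (2)·(-549) + (2)·(-7) + (1)·(-36) + (-3)·(-352) = 37
  c_6 = (-50)·(294) + (-14)·(753) + (-31)·(-549) + (1)·(-7) + (-14)·(-36) + (-22)·(-352) = 18
Writing each c_i in base p = 7:
  c_1 = 37 = 2·7^0 + 5·7^1
  c_2 = 13 = 6·7^0 + 1·7^1
  c_3 = 18 = 4·7^0 + 2·7^1
  c_4 = 5 = 5·7^0
  c_5 = 37 = 2·7^0 + 5·7^1
  c_6 = 18 = 4·7^0 + 2·7^1
p-restricted factor λ_0 = (2, 6, 4, 5, 2, 4)
p-restricted factor λ_1 = (5, 1, 2, 0, 5, 2)

((2, 6, 4, 5, 2, 4), (5, 1, 2, 0, 5, 2))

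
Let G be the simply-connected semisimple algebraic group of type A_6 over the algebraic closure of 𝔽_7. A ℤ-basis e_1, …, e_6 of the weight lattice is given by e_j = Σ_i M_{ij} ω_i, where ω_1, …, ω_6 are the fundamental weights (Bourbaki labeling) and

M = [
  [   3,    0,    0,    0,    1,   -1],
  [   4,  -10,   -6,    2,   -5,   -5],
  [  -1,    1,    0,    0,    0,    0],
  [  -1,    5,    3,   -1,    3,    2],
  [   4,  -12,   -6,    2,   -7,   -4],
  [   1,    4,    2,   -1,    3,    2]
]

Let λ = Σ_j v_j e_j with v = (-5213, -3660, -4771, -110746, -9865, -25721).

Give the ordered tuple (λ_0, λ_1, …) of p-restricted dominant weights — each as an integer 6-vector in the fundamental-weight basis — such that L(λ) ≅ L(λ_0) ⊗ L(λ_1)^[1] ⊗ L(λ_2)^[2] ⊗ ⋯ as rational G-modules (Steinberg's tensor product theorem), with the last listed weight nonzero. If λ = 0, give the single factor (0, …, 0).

Converting to the ω-basis (c_i = row i of M dotted with v = (-5213, -3660, -4771, -110746, -9865, -25721)):
  c_1 = 3*-5213 + 0*-3660 + 0*-4771 + 0*-110746 + 1*-9865 + -1*-25721 = 217
  c_2 = 4*-5213 + -10*-3660 + -6*-4771 + 2*-110746 + -5*-9865 + -5*-25721 = 812
  c_3 = -1*-5213 + 1*-3660 + 0*-4771 + 0*-110746 + 0*-9865 + 0*-25721 = 1553
  c_4 = -1*-5213 + 5*-3660 + 3*-4771 + -1*-110746 + 3*-9865 + 2*-25721 = 2309
  c_5 = 4*-5213 + -12*-3660 + -6*-4771 + 2*-110746 + -7*-9865 + -4*-25721 = 2141
  c_6 = 1*-5213 + 4*-3660 + 2*-4771 + -1*-110746 + 3*-9865 + 2*-25721 = 314
Expand coordinatewise in base 7:
  c_1 = 217 = 0·7^0 + 3·7^1 + 4·7^2
  c_2 = 812 = 0·7^0 + 4·7^1 + 2·7^2 + 2·7^3
  c_3 = 1553 = 6·7^0 + 4·7^1 + 3·7^2 + 4·7^3
  c_4 = 2309 = 6·7^0 + 0·7^1 + 5·7^2 + 6·7^3
  c_5 = 2141 = 6·7^0 + 4·7^1 + 1·7^2 + 6·7^3
  c_6 = 314 = 6·7^0 + 2·7^1 + 6·7^2
λ_0 = (0, 0, 6, 6, 6, 6)
λ_1 = (3, 4, 4, 0, 4, 2)
λ_2 = (4, 2, 3, 5, 1, 6)
λ_3 = (0, 2, 4, 6, 6, 0)

((0, 0, 6, 6, 6, 6), (3, 4, 4, 0, 4, 2), (4, 2, 3, 5, 1, 6), (0, 2, 4, 6, 6, 0))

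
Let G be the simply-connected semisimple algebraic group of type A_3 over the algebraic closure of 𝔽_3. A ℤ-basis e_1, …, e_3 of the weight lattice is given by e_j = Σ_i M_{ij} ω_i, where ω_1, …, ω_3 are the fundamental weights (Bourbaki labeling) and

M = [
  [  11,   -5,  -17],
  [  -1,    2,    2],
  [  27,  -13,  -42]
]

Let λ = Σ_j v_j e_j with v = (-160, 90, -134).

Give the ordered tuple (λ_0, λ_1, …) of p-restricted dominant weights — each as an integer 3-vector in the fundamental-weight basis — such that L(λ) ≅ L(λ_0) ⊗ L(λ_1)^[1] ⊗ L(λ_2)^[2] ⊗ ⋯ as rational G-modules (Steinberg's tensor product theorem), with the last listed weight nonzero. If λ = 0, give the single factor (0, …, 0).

Compute c_i = Σ_j M_{ij} v_j with v = (-160, 90, -134):
  c_1 = (11)·(-160) + (-5)·(90) + (-17)·(-134) = 68
  c_2 = (-1)·(-160) + (2)·(90) + (2)·(-134) = 72
  c_3 = (27)·(-160) + (-13)·(90) + (-42)·(-134) = 138
Expand coordinatewise in base 3:
  c_1 = 68 = 2·3^0 + 1·3^1 + 1·3^2 + 2·3^3
  c_2 = 72 = 0·3^0 + 0·3^1 + 2·3^2 + 2·3^3
  c_3 = 138 = 0·3^0 + 1·3^1 + 0·3^2 + 2·3^3 + 1·3^4
p-restricted factor λ_0 = (2, 0, 0)
p-restricted factor λ_1 = (1, 0, 1)
p-restricted factor λ_2 = (1, 2, 0)
p-restricted factor λ_3 = (2, 2, 2)
p-restricted factor λ_4 = (0, 0, 1)

((2, 0, 0), (1, 0, 1), (1, 2, 0), (2, 2, 2), (0, 0, 1))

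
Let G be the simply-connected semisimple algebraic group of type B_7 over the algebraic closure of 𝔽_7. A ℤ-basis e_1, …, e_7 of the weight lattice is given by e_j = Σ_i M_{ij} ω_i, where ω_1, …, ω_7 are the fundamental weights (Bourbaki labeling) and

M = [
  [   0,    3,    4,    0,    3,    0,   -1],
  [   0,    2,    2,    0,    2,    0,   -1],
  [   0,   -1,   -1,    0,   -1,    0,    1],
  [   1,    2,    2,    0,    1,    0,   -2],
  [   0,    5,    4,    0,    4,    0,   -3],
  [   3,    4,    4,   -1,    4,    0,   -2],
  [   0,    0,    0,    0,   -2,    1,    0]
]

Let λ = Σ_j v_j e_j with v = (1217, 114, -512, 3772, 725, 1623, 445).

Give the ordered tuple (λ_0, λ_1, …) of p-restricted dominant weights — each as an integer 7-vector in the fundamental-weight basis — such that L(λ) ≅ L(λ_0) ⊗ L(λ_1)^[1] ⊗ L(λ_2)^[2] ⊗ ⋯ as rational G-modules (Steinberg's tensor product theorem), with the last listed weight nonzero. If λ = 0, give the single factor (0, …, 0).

((3, 6, 6, 4, 3, 3, 5), (3, 1, 2, 1, 5, 0, 3), (0, 4, 2, 5, 1, 6, 3))

Compute c_i = Σ_j M_{ij} v_j with v = (1217, 114, -512, 3772, 725, 1623, 445):
  c_1 = 0*1217 + 3*114 + 4*-512 + 0*3772 + 3*725 + 0*1623 + -1*445 = 24
  c_2 = 0*1217 + 2*114 + 2*-512 + 0*3772 + 2*725 + 0*1623 + -1*445 = 209
  c_3 = 0*1217 + -1*114 + -1*-512 + 0*3772 + -1*725 + 0*1623 + 1*445 = 118
  c_4 = 1*1217 + 2*114 + 2*-512 + 0*3772 + 1*725 + 0*1623 + -2*445 = 256
  c_5 = 0*1217 + 5*114 + 4*-512 + 0*3772 + 4*725 + 0*1623 + -3*445 = 87
  c_6 = 3*1217 + 4*114 + 4*-512 + -1*3772 + 4*725 + 0*1623 + -2*445 = 297
  c_7 = 0*1217 + 0*114 + 0*-512 + 0*3772 + -2*725 + 1*1623 + 0*445 = 173
Writing each c_i in base p = 7:
  c_1 = 24 = 3·7^0 + 3·7^1
  c_2 = 209 = 6·7^0 + 1·7^1 + 4·7^2
  c_3 = 118 = 6·7^0 + 2·7^1 + 2·7^2
  c_4 = 256 = 4·7^0 + 1·7^1 + 5·7^2
  c_5 = 87 = 3·7^0 + 5·7^1 + 1·7^2
  c_6 = 297 = 3·7^0 + 0·7^1 + 6·7^2
  c_7 = 173 = 5·7^0 + 3·7^1 + 3·7^2
p-restricted factor λ_0 = (3, 6, 6, 4, 3, 3, 5)
p-restricted factor λ_1 = (3, 1, 2, 1, 5, 0, 3)
p-restricted factor λ_2 = (0, 4, 2, 5, 1, 6, 3)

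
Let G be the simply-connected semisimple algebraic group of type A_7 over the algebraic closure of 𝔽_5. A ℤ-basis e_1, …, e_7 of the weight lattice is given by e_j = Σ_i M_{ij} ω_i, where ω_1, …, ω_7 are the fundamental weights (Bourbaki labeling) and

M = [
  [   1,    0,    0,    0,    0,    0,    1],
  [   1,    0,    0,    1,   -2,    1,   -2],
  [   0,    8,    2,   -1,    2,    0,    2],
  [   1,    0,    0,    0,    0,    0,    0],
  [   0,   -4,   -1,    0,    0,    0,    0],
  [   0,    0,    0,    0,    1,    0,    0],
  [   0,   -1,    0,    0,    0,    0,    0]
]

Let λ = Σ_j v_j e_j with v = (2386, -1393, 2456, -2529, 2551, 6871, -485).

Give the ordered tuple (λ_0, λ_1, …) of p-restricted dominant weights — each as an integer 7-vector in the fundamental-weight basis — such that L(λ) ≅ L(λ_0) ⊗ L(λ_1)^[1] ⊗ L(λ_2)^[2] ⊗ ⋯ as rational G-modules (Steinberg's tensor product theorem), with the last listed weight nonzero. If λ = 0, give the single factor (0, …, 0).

Compute c_i = Σ_j M_{ij} v_j with v = (2386, -1393, 2456, -2529, 2551, 6871, -485):
  c_1 = 1·2386 + (0)·(-1393) + 0·2456 + (0)·(-2529) + 0·2551 + 0·6871 + (1)·(-485) = 1901
  c_2 = 1·2386 + (0)·(-1393) + 0·2456 + (1)·(-2529) + (-2)·(2551) + 1·6871 + (-2)·(-485) = 2596
  c_3 = 0·2386 + (8)·(-1393) + 2·2456 + (-1)·(-2529) + 2·2551 + 0·6871 + (2)·(-485) = 429
  c_4 = 1·2386 + (0)·(-1393) + 0·2456 + (0)·(-2529) + 0·2551 + 0·6871 + (0)·(-485) = 2386
  c_5 = 0·2386 + (-4)·(-1393) + (-1)·(2456) + (0)·(-2529) + 0·2551 + 0·6871 + (0)·(-485) = 3116
  c_6 = 0·2386 + (0)·(-1393) + 0·2456 + (0)·(-2529) + 1·2551 + 0·6871 + (0)·(-485) = 2551
  c_7 = 0·2386 + (-1)·(-1393) + 0·2456 + (0)·(-2529) + 0·2551 + 0·6871 + (0)·(-485) = 1393
p = 5; digits c_i = Σ_j d_{ij}·5^j, 0 ≤ d_{ij} < 5:
  c_1 = 1901 = 1·5^0 + 0·5^1 + 1·5^2 + 0·5^3 + 3·5^4
  c_2 = 2596 = 1·5^0 + 4·5^1 + 3·5^2 + 0·5^3 + 4·5^4
  c_3 = 429 = 4·5^0 + 0·5^1 + 2·5^2 + 3·5^3
  c_4 = 2386 = 1·5^0 + 2·5^1 + 0·5^2 + 4·5^3 + 3·5^4
  c_5 = 3116 = 1·5^0 + 3·5^1 + 4·5^2 + 4·5^3 + 4·5^4
  c_6 = 2551 = 1·5^0 + 0·5^1 + 2·5^2 + 0·5^3 + 4·5^4
  c_7 = 1393 = 3·5^0 + 3·5^1 + 0·5^2 + 1·5^3 + 2·5^4
Factor λ_0 = (1, 1, 4, 1, 1, 1, 3)
Factor λ_1 = (0, 4, 0, 2, 3, 0, 3)
Factor λ_2 = (1, 3, 2, 0, 4, 2, 0)
Factor λ_3 = (0, 0, 3, 4, 4, 0, 1)
Factor λ_4 = (3, 4, 0, 3, 4, 4, 2)

((1, 1, 4, 1, 1, 1, 3), (0, 4, 0, 2, 3, 0, 3), (1, 3, 2, 0, 4, 2, 0), (0, 0, 3, 4, 4, 0, 1), (3, 4, 0, 3, 4, 4, 2))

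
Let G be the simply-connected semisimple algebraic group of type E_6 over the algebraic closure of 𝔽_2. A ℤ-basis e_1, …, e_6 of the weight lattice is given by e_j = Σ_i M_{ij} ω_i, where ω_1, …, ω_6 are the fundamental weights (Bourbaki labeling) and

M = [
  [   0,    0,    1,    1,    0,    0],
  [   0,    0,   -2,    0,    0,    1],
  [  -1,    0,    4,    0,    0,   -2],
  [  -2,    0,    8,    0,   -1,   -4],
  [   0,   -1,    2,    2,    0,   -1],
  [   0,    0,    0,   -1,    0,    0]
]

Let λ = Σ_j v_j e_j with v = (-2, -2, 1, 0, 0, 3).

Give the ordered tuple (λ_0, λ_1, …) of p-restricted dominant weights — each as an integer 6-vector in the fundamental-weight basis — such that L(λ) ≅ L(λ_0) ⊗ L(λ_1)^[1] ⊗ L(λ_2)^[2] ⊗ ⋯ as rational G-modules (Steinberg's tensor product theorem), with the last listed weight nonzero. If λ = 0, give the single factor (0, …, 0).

((1, 1, 0, 0, 1, 0),)

ω-coordinates c = M·v, v = (-2, -2, 1, 0, 0, 3):
  c_1 = (0)·(-2) + (0)·(-2) + (1)·(1) + (1)·(0) + (0)·(0) + (0)·(3) = 1
  c_2 = (0)·(-2) + (0)·(-2) + (-2)·(1) + (0)·(0) + (0)·(0) + (1)·(3) = 1
  c_3 = (-1)·(-2) + (0)·(-2) + (4)·(1) + (0)·(0) + (0)·(0) + (-2)·(3) = 0
  c_4 = (-2)·(-2) + (0)·(-2) + (8)·(1) + (0)·(0) + (-1)·(0) + (-4)·(3) = 0
  c_5 = (0)·(-2) + (-1)·(-2) + (2)·(1) + (2)·(0) + (0)·(0) + (-1)·(3) = 1
  c_6 = (0)·(-2) + (0)·(-2) + (0)·(1) + (-1)·(0) + (0)·(0) + (0)·(3) = 0
Expand coordinatewise in base 2:
  c_1 = 1 = 1·2^0
  c_2 = 1 = 1·2^0
  c_3 = 0
  c_4 = 0
  c_5 = 1 = 1·2^0
  c_6 = 0
p-restricted factor λ_0 = (1, 1, 0, 0, 1, 0)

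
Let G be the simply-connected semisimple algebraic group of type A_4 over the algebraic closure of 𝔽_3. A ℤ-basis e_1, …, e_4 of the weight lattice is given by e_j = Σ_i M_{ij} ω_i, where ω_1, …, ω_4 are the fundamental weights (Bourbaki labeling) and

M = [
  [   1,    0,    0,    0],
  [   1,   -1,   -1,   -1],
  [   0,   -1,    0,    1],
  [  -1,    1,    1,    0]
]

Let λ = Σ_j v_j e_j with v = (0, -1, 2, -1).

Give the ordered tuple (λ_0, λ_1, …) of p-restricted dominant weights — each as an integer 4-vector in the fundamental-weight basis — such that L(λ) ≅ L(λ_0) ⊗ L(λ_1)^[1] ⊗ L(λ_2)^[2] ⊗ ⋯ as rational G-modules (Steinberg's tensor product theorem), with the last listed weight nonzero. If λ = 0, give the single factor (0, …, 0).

((0, 0, 0, 1),)

Change of basis e → ω: c = M·v where v = (0, -1, 2, -1):
  c_1 = 1*0 + 0*-1 + 0*2 + 0*-1 = 0
  c_2 = 1*0 + -1*-1 + -1*2 + -1*-1 = 0
  c_3 = 0*0 + -1*-1 + 0*2 + 1*-1 = 0
  c_4 = -1*0 + 1*-1 + 1*2 + 0*-1 = 1
Expand coordinatewise in base 3:
  c_1 = 0
  c_2 = 0
  c_3 = 0
  c_4 = 1 = 1·3^0
λ_0 = (0, 0, 0, 1)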